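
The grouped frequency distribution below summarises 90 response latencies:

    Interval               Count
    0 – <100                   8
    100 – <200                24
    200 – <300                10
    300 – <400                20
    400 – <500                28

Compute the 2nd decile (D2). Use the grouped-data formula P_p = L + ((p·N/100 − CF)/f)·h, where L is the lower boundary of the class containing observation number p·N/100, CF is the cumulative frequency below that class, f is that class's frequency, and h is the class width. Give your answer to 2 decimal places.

N = 90; target position k = 20/100 · 90 = 18.
Cumulative frequencies: 8, 32, 42, 62, 90.
Observation 18 falls in the class 100 – <200.
L = 100, CF = 8, f = 24, h = 100.
P20 = 100 + ((18 − 8)/24)·100 = 100 + 41.6667 = 141.667.

141.67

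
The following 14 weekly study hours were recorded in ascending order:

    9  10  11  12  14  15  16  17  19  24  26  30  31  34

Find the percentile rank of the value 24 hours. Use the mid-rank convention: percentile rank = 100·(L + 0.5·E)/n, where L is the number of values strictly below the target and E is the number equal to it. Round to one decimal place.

67.9

Count below 24: L = 9; count equal: E = 1; n = 14.
Percentile rank = 100·(9 + 0.5·1)/14 = 100·9.5/14 = 67.86.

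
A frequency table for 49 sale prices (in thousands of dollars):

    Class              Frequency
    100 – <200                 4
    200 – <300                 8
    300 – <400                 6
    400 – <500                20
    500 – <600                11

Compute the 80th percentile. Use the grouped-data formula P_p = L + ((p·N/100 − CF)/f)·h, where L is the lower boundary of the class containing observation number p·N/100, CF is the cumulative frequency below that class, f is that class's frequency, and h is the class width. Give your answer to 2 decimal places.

N = 49; target position k = 80/100 · 49 = 39.2.
Cumulative frequencies: 4, 12, 18, 38, 49.
Observation 39.2 falls in the class 500 – <600.
L = 500, CF = 38, f = 11, h = 100.
P80 = 500 + ((39.2 − 38)/11)·100 = 500 + 10.9091 = 510.909.

510.91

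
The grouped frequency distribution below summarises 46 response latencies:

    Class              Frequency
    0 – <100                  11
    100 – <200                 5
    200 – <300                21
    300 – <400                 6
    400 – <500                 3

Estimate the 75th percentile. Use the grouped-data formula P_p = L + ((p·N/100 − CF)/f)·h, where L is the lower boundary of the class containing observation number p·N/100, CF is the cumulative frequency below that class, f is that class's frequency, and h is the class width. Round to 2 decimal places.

N = 46; target position k = 75/100 · 46 = 34.5.
Cumulative frequencies: 11, 16, 37, 43, 46.
Observation 34.5 falls in the class 200 – <300.
L = 200, CF = 16, f = 21, h = 100.
P75 = 200 + ((34.5 − 16)/21)·100 = 200 + 88.0952 = 288.095.

288.10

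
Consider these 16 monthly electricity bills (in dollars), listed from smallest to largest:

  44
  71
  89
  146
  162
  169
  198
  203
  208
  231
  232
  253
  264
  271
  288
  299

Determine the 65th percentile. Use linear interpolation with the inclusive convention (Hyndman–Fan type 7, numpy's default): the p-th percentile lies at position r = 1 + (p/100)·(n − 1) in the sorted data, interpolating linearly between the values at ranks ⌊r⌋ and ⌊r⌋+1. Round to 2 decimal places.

231.75

n = 16.
r = 1 + (65/100)·(16 − 1) = 1 + 9.75 = 10.75.
Rank 10 is 231 and rank 11 is 232.
Interpolate: 231 + 0.75·(232 − 231) = 231 + 0.75·1 = 231.75.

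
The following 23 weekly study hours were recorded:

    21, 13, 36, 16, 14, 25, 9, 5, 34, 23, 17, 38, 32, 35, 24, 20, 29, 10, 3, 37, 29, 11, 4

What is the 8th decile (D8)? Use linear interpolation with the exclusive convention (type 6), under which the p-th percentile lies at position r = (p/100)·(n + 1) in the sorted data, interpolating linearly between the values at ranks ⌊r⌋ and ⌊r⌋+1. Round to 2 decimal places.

34.20

Sorted: 3, 4, 5, 9, 10, 11, 13, 14, 16, 17, 20, 21, 23, 24, 25, 29, 29, 32, 34, 35, 36, 37, 38.
n = 23.
r = (80/100)·(23 + 1) = 19.2.
Rank 19 is 34 and rank 20 is 35.
Interpolate: 34 + 0.2·(35 − 34) = 34 + 0.2·1 = 34.2.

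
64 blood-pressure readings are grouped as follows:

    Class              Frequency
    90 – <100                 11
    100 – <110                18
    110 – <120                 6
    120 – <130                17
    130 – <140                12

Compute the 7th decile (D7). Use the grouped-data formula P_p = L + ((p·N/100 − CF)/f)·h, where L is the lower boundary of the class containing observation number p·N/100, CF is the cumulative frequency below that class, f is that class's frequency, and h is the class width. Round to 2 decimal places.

125.76

N = 64; target position k = 70/100 · 64 = 44.8.
Cumulative frequencies: 11, 29, 35, 52, 64.
Observation 44.8 falls in the class 120 – <130.
L = 120, CF = 35, f = 17, h = 10.
P70 = 120 + ((44.8 − 35)/17)·10 = 120 + 5.76471 = 125.765.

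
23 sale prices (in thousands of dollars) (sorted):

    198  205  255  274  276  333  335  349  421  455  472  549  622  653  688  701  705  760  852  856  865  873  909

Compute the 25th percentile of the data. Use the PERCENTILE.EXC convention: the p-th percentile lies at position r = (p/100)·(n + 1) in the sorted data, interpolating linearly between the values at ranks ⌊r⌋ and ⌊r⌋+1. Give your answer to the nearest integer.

n = 23.
r = (25/100)·(23 + 1) = 6.
r is an integer, so P25 is the value at rank 6: 333.

333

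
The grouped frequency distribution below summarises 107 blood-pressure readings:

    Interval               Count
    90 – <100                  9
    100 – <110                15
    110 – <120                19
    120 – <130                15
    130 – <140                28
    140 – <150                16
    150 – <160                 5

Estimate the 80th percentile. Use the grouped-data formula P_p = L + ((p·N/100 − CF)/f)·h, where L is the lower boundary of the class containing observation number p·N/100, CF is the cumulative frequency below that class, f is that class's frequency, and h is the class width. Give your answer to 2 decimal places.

139.86

N = 107; target position k = 80/100 · 107 = 85.6.
Cumulative frequencies: 9, 24, 43, 58, 86, 102, 107.
Observation 85.6 falls in the class 130 – <140.
L = 130, CF = 58, f = 28, h = 10.
P80 = 130 + ((85.6 − 58)/28)·10 = 130 + 9.85714 = 139.857.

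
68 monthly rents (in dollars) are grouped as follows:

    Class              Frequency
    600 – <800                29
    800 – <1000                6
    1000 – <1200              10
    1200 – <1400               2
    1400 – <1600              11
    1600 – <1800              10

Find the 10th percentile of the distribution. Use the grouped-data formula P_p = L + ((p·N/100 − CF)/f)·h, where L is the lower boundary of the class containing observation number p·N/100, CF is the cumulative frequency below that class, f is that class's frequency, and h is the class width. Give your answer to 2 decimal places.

N = 68; target position k = 10/100 · 68 = 6.8.
Cumulative frequencies: 29, 35, 45, 47, 58, 68.
Observation 6.8 falls in the class 600 – <800.
L = 600, CF = 0, f = 29, h = 200.
P10 = 600 + ((6.8 − 0)/29)·200 = 600 + 46.8966 = 646.897.

646.90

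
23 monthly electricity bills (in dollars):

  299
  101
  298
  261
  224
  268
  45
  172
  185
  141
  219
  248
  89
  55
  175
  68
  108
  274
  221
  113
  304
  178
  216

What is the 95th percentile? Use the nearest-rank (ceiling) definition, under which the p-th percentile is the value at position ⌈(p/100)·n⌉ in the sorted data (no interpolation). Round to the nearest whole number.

299

Sorted: 45, 55, 68, 89, 101, 108, 113, 141, 172, 175, 178, 185, 216, 219, 221, 224, 248, 261, 268, 274, 298, 299, 304.
n = 23.
Position = ⌈95/100 · 23⌉ = ⌈21.85⌉ = 22.
The value at rank 22 is 299.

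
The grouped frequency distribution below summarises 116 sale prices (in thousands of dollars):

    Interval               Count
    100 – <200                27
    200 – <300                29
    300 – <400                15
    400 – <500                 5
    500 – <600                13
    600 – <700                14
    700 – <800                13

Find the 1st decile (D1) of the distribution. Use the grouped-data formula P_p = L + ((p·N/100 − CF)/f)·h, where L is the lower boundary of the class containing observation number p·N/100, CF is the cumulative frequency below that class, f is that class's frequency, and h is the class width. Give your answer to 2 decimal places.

N = 116; target position k = 10/100 · 116 = 11.6.
Cumulative frequencies: 27, 56, 71, 76, 89, 103, 116.
Observation 11.6 falls in the class 100 – <200.
L = 100, CF = 0, f = 27, h = 100.
P10 = 100 + ((11.6 − 0)/27)·100 = 100 + 42.963 = 142.963.

142.96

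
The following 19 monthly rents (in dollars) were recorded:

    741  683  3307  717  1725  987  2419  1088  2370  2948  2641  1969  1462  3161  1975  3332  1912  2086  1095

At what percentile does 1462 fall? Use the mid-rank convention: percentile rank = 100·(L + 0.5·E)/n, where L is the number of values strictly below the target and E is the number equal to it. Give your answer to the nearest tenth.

34.2

Sorted: 683, 717, 741, 987, 1088, 1095, 1462, 1725, 1912, 1969, 1975, 2086, 2370, 2419, 2641, 2948, 3161, 3307, 3332.
Count below 1462: L = 6; count equal: E = 1; n = 19.
Percentile rank = 100·(6 + 0.5·1)/19 = 100·6.5/19 = 34.21.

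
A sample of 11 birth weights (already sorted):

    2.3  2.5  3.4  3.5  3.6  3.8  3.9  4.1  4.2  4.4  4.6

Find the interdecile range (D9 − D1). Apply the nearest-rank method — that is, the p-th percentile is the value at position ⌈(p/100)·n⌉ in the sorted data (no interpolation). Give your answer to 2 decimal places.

n = 11.
P10: rank ⌈10/100·11⌉ = 2 → 2.5.
P90: rank ⌈90/100·11⌉ = 10 → 4.4.
Difference: 4.4 − 2.5 = 1.9.

1.90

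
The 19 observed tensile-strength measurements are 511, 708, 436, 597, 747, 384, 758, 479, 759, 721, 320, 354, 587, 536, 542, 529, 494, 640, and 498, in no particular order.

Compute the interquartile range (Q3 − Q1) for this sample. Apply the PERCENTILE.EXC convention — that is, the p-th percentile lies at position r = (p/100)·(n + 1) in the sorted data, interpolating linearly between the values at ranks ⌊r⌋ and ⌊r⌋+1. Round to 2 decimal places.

Sorted: 320, 354, 384, 436, 479, 494, 498, 511, 529, 536, 542, 587, 597, 640, 708, 721, 747, 758, 759.
n = 19.
P25: r = 5 (integer) → 479.
P75: r = 15 (integer) → 708.
Difference: 708 − 479 = 229.

229.00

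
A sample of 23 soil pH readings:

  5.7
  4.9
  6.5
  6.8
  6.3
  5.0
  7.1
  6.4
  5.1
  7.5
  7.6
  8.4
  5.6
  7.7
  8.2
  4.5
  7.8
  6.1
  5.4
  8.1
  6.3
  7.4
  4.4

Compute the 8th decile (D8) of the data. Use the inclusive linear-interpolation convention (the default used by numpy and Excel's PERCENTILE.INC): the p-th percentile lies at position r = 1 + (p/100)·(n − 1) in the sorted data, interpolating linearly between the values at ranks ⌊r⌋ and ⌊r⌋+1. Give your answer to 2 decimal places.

Sorted: 4.4, 4.5, 4.9, 5.0, 5.1, 5.4, 5.6, 5.7, 6.1, 6.3, 6.3, 6.4, 6.5, 6.8, 7.1, 7.4, 7.5, 7.6, 7.7, 7.8, 8.1, 8.2, 8.4.
n = 23.
r = 1 + (80/100)·(23 − 1) = 1 + 17.6 = 18.6.
Rank 18 is 7.6 and rank 19 is 7.7.
Interpolate: 7.6 + 0.6·(7.7 − 7.6) = 7.6 + 0.6·0.1 = 7.66.

7.66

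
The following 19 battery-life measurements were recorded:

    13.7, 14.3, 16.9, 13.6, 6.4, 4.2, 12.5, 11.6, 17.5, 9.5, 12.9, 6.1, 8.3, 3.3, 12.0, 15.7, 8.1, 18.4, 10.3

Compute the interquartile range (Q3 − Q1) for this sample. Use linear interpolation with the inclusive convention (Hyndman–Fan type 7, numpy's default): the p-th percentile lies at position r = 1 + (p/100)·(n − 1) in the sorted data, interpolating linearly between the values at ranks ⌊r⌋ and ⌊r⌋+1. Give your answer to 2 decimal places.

Sorted: 3.3, 4.2, 6.1, 6.4, 8.1, 8.3, 9.5, 10.3, 11.6, 12.0, 12.5, 12.9, 13.6, 13.7, 14.3, 15.7, 16.9, 17.5, 18.4.
n = 19.
P25: r = 5.5; ranks 5–6 are 8.1, 8.3; interpolating gives 8.2.
P75: r = 14.5; ranks 14–15 are 13.7, 14.3; interpolating gives 14.
Difference: 14 − 8.2 = 5.8.

5.80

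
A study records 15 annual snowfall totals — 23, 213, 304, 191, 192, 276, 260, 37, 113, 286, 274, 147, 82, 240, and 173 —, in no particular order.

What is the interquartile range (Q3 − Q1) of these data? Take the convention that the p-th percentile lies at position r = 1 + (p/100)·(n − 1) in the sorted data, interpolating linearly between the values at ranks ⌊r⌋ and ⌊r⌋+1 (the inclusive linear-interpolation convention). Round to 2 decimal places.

137.00

Sorted: 23, 37, 82, 113, 147, 173, 191, 192, 213, 240, 260, 274, 276, 286, 304.
n = 15.
P25: r = 4.5; ranks 4–5 are 113, 147; interpolating gives 130.
P75: r = 11.5; ranks 11–12 are 260, 274; interpolating gives 267.
Difference: 267 − 130 = 137.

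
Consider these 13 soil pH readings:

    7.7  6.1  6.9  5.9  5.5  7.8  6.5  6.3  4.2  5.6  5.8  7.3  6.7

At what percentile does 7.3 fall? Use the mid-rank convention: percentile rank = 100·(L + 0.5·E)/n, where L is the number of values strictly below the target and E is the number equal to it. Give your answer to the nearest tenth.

Sorted: 4.2, 5.5, 5.6, 5.8, 5.9, 6.1, 6.3, 6.5, 6.7, 6.9, 7.3, 7.7, 7.8.
Count below 7.3: L = 10; count equal: E = 1; n = 13.
Percentile rank = 100·(10 + 0.5·1)/13 = 100·10.5/13 = 80.77.

80.8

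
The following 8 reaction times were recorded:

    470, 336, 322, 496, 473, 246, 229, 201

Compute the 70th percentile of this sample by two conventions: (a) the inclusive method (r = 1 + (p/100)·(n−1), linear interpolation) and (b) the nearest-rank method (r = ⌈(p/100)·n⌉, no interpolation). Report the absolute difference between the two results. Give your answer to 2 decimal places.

Sorted: 201, 229, 246, 322, 336, 470, 473, 496.
n = 8.
(a) r = 5.9; between ranks 5 (336) and 6 (470): 456.6.
(b) the nearest-rank method: rank 6 → 470.
|456.6 − 470| = 13.4.

13.40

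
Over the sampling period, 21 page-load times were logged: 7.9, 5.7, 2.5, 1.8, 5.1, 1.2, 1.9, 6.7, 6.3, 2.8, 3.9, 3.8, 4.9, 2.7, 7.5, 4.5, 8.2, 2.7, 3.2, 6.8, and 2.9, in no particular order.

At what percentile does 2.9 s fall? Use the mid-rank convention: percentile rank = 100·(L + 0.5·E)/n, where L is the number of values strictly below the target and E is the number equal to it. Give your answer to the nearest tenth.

35.7

Sorted: 1.2, 1.8, 1.9, 2.5, 2.7, 2.7, 2.8, 2.9, 3.2, 3.8, 3.9, 4.5, 4.9, 5.1, 5.7, 6.3, 6.7, 6.8, 7.5, 7.9, 8.2.
Count below 2.9: L = 7; count equal: E = 1; n = 21.
Percentile rank = 100·(7 + 0.5·1)/21 = 100·7.5/21 = 35.71.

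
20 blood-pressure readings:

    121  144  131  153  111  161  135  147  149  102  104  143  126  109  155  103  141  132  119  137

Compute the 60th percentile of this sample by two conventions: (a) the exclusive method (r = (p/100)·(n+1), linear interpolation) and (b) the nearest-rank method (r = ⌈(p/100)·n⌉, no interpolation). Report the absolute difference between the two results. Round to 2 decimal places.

Sorted: 102, 103, 104, 109, 111, 119, 121, 126, 131, 132, 135, 137, 141, 143, 144, 147, 149, 153, 155, 161.
n = 20.
(a) r = 12.6; between ranks 12 (137) and 13 (141): 139.4.
(b) the nearest-rank method: rank 12 → 137.
|139.4 − 137| = 2.4.

2.40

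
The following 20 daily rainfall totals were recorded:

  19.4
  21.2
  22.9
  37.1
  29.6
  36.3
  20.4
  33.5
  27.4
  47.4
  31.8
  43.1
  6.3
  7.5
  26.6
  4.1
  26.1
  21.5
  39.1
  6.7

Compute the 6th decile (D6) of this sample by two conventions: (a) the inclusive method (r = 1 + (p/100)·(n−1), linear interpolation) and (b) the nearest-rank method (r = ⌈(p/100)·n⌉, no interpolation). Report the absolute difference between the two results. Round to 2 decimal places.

0.88

Sorted: 4.1, 6.3, 6.7, 7.5, 19.4, 20.4, 21.2, 21.5, 22.9, 26.1, 26.6, 27.4, 29.6, 31.8, 33.5, 36.3, 37.1, 39.1, 43.1, 47.4.
n = 20.
(a) r = 12.4; between ranks 12 (27.4) and 13 (29.6): 28.28.
(b) the nearest-rank method: rank 12 → 27.4.
|28.28 − 27.4| = 0.88.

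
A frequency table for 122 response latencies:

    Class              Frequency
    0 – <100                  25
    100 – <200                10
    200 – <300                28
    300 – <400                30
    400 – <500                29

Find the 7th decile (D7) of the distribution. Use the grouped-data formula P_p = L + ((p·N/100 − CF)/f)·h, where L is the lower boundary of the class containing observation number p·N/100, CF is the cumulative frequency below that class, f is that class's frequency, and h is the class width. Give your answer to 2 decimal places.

374.67

N = 122; target position k = 70/100 · 122 = 85.4.
Cumulative frequencies: 25, 35, 63, 93, 122.
Observation 85.4 falls in the class 300 – <400.
L = 300, CF = 63, f = 30, h = 100.
P70 = 300 + ((85.4 − 63)/30)·100 = 300 + 74.6667 = 374.667.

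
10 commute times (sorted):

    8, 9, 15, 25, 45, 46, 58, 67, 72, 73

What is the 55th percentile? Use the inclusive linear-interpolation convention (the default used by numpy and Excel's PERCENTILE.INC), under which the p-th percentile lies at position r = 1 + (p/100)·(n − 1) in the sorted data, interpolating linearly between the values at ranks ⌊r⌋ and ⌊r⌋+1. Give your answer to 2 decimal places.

45.95

n = 10.
r = 1 + (55/100)·(10 − 1) = 1 + 4.95 = 5.95.
Rank 5 is 45 and rank 6 is 46.
Interpolate: 45 + 0.95·(46 − 45) = 45 + 0.95·1 = 45.95.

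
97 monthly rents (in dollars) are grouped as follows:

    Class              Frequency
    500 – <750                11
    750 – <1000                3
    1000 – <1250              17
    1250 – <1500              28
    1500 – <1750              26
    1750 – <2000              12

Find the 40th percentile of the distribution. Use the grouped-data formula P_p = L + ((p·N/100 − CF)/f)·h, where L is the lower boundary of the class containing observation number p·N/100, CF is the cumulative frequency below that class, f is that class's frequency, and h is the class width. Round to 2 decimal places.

N = 97; target position k = 40/100 · 97 = 38.8.
Cumulative frequencies: 11, 14, 31, 59, 85, 97.
Observation 38.8 falls in the class 1250 – <1500.
L = 1250, CF = 31, f = 28, h = 250.
P40 = 1250 + ((38.8 − 31)/28)·250 = 1250 + 69.6429 = 1319.64.

1319.64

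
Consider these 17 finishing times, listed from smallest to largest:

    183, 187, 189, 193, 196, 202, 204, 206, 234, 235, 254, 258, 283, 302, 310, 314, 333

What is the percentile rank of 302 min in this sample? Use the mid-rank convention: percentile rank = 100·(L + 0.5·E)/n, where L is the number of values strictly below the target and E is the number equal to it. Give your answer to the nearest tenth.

Count below 302: L = 13; count equal: E = 1; n = 17.
Percentile rank = 100·(13 + 0.5·1)/17 = 100·13.5/17 = 79.41.

79.4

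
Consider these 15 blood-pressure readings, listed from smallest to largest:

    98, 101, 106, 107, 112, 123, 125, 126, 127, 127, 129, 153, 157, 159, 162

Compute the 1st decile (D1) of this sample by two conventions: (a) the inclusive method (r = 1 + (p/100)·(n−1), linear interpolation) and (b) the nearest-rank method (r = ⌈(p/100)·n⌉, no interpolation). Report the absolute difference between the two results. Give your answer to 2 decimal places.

n = 15.
(a) r = 2.4; between ranks 2 (101) and 3 (106): 103.
(b) the nearest-rank method: rank 2 → 101.
|103 − 101| = 2.

2.00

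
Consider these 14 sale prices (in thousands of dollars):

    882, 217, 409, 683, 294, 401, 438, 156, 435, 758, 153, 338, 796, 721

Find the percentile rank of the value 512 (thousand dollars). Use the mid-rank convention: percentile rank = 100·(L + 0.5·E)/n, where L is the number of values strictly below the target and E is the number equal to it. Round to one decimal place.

Sorted: 153, 156, 217, 294, 338, 401, 409, 435, 438, 683, 721, 758, 796, 882.
Count below 512: L = 9; count equal: E = 0; n = 14.
Percentile rank = 100·(9 + 0.5·0)/14 = 100·9/14 = 64.29.

64.3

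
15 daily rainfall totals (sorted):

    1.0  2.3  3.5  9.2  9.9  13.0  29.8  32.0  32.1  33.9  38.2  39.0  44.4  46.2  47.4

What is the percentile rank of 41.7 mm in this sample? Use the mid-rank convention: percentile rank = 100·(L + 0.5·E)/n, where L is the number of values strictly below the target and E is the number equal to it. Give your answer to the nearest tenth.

Count below 41.7: L = 12; count equal: E = 0; n = 15.
Percentile rank = 100·(12 + 0.5·0)/15 = 100·12/15 = 80.

80.0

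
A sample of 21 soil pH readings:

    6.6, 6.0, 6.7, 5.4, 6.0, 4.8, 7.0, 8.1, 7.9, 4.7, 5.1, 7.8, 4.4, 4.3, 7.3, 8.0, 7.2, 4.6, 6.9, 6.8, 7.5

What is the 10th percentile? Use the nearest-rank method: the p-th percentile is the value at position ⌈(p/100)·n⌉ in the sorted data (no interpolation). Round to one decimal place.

Sorted: 4.3, 4.4, 4.6, 4.7, 4.8, 5.1, 5.4, 6.0, 6.0, 6.6, 6.7, 6.8, 6.9, 7.0, 7.2, 7.3, 7.5, 7.8, 7.9, 8.0, 8.1.
n = 21.
Position = ⌈10/100 · 21⌉ = ⌈2.1⌉ = 3.
The value at rank 3 is 4.6.

4.6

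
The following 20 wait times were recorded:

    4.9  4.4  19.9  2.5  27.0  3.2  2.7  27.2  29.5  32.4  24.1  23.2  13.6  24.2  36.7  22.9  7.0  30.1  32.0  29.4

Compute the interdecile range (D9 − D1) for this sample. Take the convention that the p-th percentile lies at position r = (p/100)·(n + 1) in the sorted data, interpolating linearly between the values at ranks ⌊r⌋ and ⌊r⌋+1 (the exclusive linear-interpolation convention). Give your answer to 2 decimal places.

Sorted: 2.5, 2.7, 3.2, 4.4, 4.9, 7.0, 13.6, 19.9, 22.9, 23.2, 24.1, 24.2, 27.0, 27.2, 29.4, 29.5, 30.1, 32.0, 32.4, 36.7.
n = 20.
P10: r = 2.1; ranks 2–3 are 2.7, 3.2; interpolating gives 2.75.
P90: r = 18.9; ranks 18–19 are 32.0, 32.4; interpolating gives 32.36.
Difference: 32.36 − 2.75 = 29.61.

29.61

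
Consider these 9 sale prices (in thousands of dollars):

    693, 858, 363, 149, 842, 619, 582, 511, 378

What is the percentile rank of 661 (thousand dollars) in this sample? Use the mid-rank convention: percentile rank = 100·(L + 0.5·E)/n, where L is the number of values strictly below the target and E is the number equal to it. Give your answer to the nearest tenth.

66.7

Sorted: 149, 363, 378, 511, 582, 619, 693, 842, 858.
Count below 661: L = 6; count equal: E = 0; n = 9.
Percentile rank = 100·(6 + 0.5·0)/9 = 100·6/9 = 66.67.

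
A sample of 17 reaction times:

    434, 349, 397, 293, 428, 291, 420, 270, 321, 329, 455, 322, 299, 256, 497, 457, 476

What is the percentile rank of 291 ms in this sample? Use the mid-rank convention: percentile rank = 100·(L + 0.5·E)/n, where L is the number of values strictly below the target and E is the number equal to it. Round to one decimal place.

Sorted: 256, 270, 291, 293, 299, 321, 322, 329, 349, 397, 420, 428, 434, 455, 457, 476, 497.
Count below 291: L = 2; count equal: E = 1; n = 17.
Percentile rank = 100·(2 + 0.5·1)/17 = 100·2.5/17 = 14.71.

14.7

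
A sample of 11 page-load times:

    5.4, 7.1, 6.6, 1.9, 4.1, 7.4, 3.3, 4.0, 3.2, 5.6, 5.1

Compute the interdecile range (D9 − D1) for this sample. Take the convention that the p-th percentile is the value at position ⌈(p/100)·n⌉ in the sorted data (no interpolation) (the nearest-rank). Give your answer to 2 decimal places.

3.90

Sorted: 1.9, 3.2, 3.3, 4.0, 4.1, 5.1, 5.4, 5.6, 6.6, 7.1, 7.4.
n = 11.
P10: rank ⌈10/100·11⌉ = 2 → 3.2.
P90: rank ⌈90/100·11⌉ = 10 → 7.1.
Difference: 7.1 − 3.2 = 3.9.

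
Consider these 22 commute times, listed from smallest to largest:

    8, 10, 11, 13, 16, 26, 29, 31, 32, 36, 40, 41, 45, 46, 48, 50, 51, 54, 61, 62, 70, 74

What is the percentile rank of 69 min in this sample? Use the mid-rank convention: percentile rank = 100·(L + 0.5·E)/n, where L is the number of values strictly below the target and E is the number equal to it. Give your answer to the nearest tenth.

90.9

Count below 69: L = 20; count equal: E = 0; n = 22.
Percentile rank = 100·(20 + 0.5·0)/22 = 100·20/22 = 90.91.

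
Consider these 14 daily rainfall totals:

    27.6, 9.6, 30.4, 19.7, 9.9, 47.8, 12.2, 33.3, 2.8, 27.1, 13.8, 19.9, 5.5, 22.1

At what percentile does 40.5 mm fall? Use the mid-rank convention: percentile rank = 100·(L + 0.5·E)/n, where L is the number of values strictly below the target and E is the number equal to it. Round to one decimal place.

Sorted: 2.8, 5.5, 9.6, 9.9, 12.2, 13.8, 19.7, 19.9, 22.1, 27.1, 27.6, 30.4, 33.3, 47.8.
Count below 40.5: L = 13; count equal: E = 0; n = 14.
Percentile rank = 100·(13 + 0.5·0)/14 = 100·13/14 = 92.86.

92.9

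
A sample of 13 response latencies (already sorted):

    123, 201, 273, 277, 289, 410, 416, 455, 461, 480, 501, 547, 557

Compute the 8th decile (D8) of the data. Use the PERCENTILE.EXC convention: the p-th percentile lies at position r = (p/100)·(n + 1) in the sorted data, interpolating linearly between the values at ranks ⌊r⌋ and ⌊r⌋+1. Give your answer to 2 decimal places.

510.20

n = 13.
r = (80/100)·(13 + 1) = 11.2.
Rank 11 is 501 and rank 12 is 547.
Interpolate: 501 + 0.2·(547 − 501) = 501 + 0.2·46 = 510.2.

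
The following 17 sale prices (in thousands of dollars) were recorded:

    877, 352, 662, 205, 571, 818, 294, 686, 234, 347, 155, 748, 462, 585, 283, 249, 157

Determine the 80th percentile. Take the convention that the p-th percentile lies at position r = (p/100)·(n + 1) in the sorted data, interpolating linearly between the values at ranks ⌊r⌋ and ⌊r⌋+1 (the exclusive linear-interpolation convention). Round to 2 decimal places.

Sorted: 155, 157, 205, 234, 249, 283, 294, 347, 352, 462, 571, 585, 662, 686, 748, 818, 877.
n = 17.
r = (80/100)·(17 + 1) = 14.4.
Rank 14 is 686 and rank 15 is 748.
Interpolate: 686 + 0.4·(748 − 686) = 686 + 0.4·62 = 710.8.

710.80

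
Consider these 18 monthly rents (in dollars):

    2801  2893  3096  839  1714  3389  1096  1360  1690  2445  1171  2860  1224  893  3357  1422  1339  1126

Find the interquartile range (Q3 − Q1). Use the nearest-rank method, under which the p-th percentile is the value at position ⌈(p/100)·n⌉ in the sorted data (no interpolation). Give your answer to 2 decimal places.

1689.00

Sorted: 839, 893, 1096, 1126, 1171, 1224, 1339, 1360, 1422, 1690, 1714, 2445, 2801, 2860, 2893, 3096, 3357, 3389.
n = 18.
P25: rank ⌈25/100·18⌉ = 5 → 1171.
P75: rank ⌈75/100·18⌉ = 14 → 2860.
Difference: 2860 − 1171 = 1689.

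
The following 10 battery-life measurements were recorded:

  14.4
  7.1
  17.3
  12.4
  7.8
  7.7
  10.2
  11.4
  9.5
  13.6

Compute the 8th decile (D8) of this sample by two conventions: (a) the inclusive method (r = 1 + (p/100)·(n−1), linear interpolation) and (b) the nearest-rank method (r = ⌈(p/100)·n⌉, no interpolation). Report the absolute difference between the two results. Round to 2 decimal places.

Sorted: 7.1, 7.7, 7.8, 9.5, 10.2, 11.4, 12.4, 13.6, 14.4, 17.3.
n = 10.
(a) r = 8.2; between ranks 8 (13.6) and 9 (14.4): 13.76.
(b) the nearest-rank method: rank 8 → 13.6.
|13.76 − 13.6| = 0.16.

0.16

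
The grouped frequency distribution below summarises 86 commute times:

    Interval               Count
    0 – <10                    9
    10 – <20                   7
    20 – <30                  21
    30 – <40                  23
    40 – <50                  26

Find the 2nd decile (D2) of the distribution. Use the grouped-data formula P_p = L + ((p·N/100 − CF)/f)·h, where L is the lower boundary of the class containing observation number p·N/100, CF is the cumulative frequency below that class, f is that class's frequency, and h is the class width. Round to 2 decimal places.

20.57

N = 86; target position k = 20/100 · 86 = 17.2.
Cumulative frequencies: 9, 16, 37, 60, 86.
Observation 17.2 falls in the class 20 – <30.
L = 20, CF = 16, f = 21, h = 10.
P20 = 20 + ((17.2 − 16)/21)·10 = 20 + 0.571429 = 20.5714.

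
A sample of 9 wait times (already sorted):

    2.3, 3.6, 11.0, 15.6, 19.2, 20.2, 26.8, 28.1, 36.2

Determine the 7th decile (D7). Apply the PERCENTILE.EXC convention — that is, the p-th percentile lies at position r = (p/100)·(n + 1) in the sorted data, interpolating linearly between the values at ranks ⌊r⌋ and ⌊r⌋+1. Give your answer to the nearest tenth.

26.8

n = 9.
r = (70/100)·(9 + 1) = 7.
r is an integer, so P70 is the value at rank 7: 26.8.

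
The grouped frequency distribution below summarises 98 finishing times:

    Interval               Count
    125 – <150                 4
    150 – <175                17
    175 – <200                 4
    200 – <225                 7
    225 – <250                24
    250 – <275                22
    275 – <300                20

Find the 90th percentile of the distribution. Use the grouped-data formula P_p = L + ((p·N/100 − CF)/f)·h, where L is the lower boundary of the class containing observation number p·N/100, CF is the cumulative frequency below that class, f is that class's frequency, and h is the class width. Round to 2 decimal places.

287.75

N = 98; target position k = 90/100 · 98 = 88.2.
Cumulative frequencies: 4, 21, 25, 32, 56, 78, 98.
Observation 88.2 falls in the class 275 – <300.
L = 275, CF = 78, f = 20, h = 25.
P90 = 275 + ((88.2 − 78)/20)·25 = 275 + 12.75 = 287.75.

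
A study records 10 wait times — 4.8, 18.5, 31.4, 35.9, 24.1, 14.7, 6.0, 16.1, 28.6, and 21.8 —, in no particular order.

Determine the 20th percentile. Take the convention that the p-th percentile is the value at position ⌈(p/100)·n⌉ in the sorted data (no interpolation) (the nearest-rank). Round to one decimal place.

6.0

Sorted: 4.8, 6.0, 14.7, 16.1, 18.5, 21.8, 24.1, 28.6, 31.4, 35.9.
n = 10.
Position = ⌈20/100 · 10⌉ = ⌈2⌉ = 2.
The value at rank 2 is 6.0.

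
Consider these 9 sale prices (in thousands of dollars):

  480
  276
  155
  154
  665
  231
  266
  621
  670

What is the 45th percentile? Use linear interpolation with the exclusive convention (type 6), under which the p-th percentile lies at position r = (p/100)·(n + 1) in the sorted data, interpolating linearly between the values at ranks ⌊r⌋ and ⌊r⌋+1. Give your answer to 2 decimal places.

271.00

Sorted: 154, 155, 231, 266, 276, 480, 621, 665, 670.
n = 9.
r = (45/100)·(9 + 1) = 4.5.
Rank 4 is 266 and rank 5 is 276.
Interpolate: 266 + 0.5·(276 − 266) = 266 + 0.5·10 = 271.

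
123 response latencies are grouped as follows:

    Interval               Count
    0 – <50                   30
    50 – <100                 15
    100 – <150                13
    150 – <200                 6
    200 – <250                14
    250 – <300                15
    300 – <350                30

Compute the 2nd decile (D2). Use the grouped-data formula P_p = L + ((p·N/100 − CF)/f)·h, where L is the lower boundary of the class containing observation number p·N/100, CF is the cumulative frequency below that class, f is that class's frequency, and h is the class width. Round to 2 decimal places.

41.00

N = 123; target position k = 20/100 · 123 = 24.6.
Cumulative frequencies: 30, 45, 58, 64, 78, 93, 123.
Observation 24.6 falls in the class 0 – <50.
L = 0, CF = 0, f = 30, h = 50.
P20 = 0 + ((24.6 − 0)/30)·50 = 0 + 41 = 41.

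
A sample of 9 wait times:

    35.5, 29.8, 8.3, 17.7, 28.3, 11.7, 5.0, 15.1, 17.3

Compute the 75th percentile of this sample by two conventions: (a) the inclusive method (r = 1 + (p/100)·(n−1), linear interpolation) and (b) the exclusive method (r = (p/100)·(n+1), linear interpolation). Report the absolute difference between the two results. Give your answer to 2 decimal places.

Sorted: 5.0, 8.3, 11.7, 15.1, 17.3, 17.7, 28.3, 29.8, 35.5.
n = 9.
(a) r = 7 → value at rank 7 = 28.3.
(b) r = 7.5; between ranks 7 (28.3) and 8 (29.8): 29.05.
|28.3 − 29.05| = 0.75.

0.75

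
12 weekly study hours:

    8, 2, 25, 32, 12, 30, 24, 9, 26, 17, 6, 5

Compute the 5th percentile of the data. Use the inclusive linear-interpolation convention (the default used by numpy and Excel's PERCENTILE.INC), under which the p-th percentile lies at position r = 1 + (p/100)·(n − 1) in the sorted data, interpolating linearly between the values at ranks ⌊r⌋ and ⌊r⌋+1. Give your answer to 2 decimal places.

3.65

Sorted: 2, 5, 6, 8, 9, 12, 17, 24, 25, 26, 30, 32.
n = 12.
r = 1 + (5/100)·(12 − 1) = 1 + 0.55 = 1.55.
Rank 1 is 2 and rank 2 is 5.
Interpolate: 2 + 0.55·(5 − 2) = 2 + 0.55·3 = 3.65.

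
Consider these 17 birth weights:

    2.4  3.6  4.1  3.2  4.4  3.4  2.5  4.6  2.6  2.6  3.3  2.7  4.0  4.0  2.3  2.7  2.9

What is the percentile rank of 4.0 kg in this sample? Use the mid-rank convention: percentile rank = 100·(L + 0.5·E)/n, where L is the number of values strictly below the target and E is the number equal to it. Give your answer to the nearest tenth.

Sorted: 2.3, 2.4, 2.5, 2.6, 2.6, 2.7, 2.7, 2.9, 3.2, 3.3, 3.4, 3.6, 4.0, 4.0, 4.1, 4.4, 4.6.
Count below 4.0: L = 12; count equal: E = 2; n = 17.
Percentile rank = 100·(12 + 0.5·2)/17 = 100·13/17 = 76.47.

76.5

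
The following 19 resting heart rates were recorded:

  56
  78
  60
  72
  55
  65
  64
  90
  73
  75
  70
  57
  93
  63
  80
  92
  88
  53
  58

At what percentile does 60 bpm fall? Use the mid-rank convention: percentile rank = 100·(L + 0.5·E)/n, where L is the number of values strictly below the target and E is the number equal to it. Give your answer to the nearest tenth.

28.9

Sorted: 53, 55, 56, 57, 58, 60, 63, 64, 65, 70, 72, 73, 75, 78, 80, 88, 90, 92, 93.
Count below 60: L = 5; count equal: E = 1; n = 19.
Percentile rank = 100·(5 + 0.5·1)/19 = 100·5.5/19 = 28.95.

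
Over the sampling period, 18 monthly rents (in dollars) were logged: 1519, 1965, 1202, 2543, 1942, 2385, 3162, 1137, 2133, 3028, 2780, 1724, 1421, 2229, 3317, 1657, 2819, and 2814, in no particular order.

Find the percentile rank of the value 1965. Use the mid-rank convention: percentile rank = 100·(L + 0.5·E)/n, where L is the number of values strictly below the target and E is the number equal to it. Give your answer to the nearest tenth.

Sorted: 1137, 1202, 1421, 1519, 1657, 1724, 1942, 1965, 2133, 2229, 2385, 2543, 2780, 2814, 2819, 3028, 3162, 3317.
Count below 1965: L = 7; count equal: E = 1; n = 18.
Percentile rank = 100·(7 + 0.5·1)/18 = 100·7.5/18 = 41.67.

41.7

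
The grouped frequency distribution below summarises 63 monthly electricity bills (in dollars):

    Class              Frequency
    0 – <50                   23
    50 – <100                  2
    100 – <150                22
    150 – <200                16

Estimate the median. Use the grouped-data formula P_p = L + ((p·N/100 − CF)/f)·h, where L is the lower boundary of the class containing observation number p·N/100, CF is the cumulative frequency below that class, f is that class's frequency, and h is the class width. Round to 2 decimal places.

N = 63; target position k = 50/100 · 63 = 31.5.
Cumulative frequencies: 23, 25, 47, 63.
Observation 31.5 falls in the class 100 – <150.
L = 100, CF = 25, f = 22, h = 50.
P50 = 100 + ((31.5 − 25)/22)·50 = 100 + 14.7727 = 114.773.

114.77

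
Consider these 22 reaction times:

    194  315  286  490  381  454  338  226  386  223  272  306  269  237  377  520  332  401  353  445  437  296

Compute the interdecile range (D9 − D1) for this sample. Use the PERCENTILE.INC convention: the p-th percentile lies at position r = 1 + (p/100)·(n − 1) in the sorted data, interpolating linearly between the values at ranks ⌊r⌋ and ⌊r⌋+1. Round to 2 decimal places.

226.00

Sorted: 194, 223, 226, 237, 269, 272, 286, 296, 306, 315, 332, 338, 353, 377, 381, 386, 401, 437, 445, 454, 490, 520.
n = 22.
P10: r = 3.1; ranks 3–4 are 226, 237; interpolating gives 227.1.
P90: r = 19.9; ranks 19–20 are 445, 454; interpolating gives 453.1.
Difference: 453.1 − 227.1 = 226.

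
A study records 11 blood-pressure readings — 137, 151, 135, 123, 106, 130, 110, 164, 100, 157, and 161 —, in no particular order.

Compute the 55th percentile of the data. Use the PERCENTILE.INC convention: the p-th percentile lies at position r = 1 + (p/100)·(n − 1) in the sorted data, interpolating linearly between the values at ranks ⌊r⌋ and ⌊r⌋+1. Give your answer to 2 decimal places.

Sorted: 100, 106, 110, 123, 130, 135, 137, 151, 157, 161, 164.
n = 11.
r = 1 + (55/100)·(11 − 1) = 1 + 5.5 = 6.5.
Rank 6 is 135 and rank 7 is 137.
Interpolate: 135 + 0.5·(137 − 135) = 135 + 0.5·2 = 136.

136.00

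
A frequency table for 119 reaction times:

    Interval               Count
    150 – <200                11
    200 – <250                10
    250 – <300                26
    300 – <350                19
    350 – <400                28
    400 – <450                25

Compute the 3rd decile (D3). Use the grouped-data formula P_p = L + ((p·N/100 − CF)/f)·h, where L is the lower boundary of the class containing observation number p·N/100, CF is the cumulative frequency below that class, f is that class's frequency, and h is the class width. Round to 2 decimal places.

N = 119; target position k = 30/100 · 119 = 35.7.
Cumulative frequencies: 11, 21, 47, 66, 94, 119.
Observation 35.7 falls in the class 250 – <300.
L = 250, CF = 21, f = 26, h = 50.
P30 = 250 + ((35.7 − 21)/26)·50 = 250 + 28.2692 = 278.269.

278.27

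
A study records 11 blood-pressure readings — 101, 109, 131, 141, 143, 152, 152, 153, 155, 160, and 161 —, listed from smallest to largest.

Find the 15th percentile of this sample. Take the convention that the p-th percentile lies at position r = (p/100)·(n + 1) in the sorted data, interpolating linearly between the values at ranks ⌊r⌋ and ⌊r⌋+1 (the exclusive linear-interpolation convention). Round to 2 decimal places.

n = 11.
r = (15/100)·(11 + 1) = 1.8.
Rank 1 is 101 and rank 2 is 109.
Interpolate: 101 + 0.8·(109 − 101) = 101 + 0.8·8 = 107.4.

107.40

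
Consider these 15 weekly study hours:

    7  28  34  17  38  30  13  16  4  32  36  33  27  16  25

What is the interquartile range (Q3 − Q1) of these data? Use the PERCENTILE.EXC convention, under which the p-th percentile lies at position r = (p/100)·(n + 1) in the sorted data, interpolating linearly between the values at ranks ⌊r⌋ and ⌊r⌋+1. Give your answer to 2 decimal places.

17.00

Sorted: 4, 7, 13, 16, 16, 17, 25, 27, 28, 30, 32, 33, 34, 36, 38.
n = 15.
P25: r = 4 (integer) → 16.
P75: r = 12 (integer) → 33.
Difference: 33 − 16 = 17.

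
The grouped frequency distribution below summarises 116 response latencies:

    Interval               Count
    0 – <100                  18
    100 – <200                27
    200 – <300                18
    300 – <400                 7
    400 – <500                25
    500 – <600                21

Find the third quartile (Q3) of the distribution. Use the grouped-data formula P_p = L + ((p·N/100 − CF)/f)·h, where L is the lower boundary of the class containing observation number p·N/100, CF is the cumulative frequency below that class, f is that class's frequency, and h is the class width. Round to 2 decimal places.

468.00

N = 116; target position k = 75/100 · 116 = 87.
Cumulative frequencies: 18, 45, 63, 70, 95, 116.
Observation 87 falls in the class 400 – <500.
L = 400, CF = 70, f = 25, h = 100.
P75 = 400 + ((87 − 70)/25)·100 = 400 + 68 = 468.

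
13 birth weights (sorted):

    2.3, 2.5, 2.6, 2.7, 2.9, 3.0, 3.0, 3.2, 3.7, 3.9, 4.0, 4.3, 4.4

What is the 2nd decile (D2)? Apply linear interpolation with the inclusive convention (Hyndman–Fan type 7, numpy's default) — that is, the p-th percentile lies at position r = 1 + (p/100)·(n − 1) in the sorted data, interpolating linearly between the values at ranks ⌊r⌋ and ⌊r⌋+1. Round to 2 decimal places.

n = 13.
r = 1 + (20/100)·(13 − 1) = 1 + 2.4 = 3.4.
Rank 3 is 2.6 and rank 4 is 2.7.
Interpolate: 2.6 + 0.4·(2.7 − 2.6) = 2.6 + 0.4·0.1 = 2.64.

2.64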